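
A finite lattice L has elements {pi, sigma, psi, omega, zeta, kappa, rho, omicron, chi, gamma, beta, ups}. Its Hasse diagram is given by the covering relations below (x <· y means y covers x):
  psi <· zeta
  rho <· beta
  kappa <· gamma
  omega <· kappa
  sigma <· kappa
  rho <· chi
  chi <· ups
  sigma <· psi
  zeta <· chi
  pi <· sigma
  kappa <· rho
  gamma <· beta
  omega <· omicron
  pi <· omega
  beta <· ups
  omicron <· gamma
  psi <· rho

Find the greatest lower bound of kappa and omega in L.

Common lower bounds of {kappa, omega}: omega, pi.
The greatest among these is omega.

omega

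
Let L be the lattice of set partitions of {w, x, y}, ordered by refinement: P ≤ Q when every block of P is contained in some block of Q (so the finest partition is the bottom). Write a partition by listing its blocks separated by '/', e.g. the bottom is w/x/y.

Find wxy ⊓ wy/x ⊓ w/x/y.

w/x/y

Common lower bounds of {wxy, wy/x, w/x/y}: w/x/y.
The greatest among these is w/x/y.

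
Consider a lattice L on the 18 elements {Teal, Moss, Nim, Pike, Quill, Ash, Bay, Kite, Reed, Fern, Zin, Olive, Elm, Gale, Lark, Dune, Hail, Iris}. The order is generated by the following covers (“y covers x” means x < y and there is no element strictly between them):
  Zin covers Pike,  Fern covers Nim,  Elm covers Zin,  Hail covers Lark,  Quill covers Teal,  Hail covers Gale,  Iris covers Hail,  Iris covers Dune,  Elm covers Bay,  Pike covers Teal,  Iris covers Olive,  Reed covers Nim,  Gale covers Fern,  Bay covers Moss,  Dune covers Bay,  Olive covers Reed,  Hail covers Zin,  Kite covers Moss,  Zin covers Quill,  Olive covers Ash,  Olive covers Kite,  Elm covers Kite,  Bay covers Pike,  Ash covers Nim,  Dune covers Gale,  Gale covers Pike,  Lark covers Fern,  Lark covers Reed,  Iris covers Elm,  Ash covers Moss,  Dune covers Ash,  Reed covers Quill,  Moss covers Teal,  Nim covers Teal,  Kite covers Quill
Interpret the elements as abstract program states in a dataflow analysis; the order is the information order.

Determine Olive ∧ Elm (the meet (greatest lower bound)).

Kite

Common lower bounds of {Olive, Elm}: Kite, Moss, Quill, Teal.
The greatest among these is Kite.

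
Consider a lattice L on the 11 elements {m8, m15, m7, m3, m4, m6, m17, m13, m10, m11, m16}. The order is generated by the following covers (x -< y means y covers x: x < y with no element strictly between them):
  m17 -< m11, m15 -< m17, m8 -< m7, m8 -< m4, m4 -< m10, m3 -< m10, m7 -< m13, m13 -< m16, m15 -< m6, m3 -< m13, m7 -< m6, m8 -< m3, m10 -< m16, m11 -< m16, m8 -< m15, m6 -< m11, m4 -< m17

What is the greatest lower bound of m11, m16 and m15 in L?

Common lower bounds of {m11, m16, m15}: m15, m8.
The greatest among these is m15.

m15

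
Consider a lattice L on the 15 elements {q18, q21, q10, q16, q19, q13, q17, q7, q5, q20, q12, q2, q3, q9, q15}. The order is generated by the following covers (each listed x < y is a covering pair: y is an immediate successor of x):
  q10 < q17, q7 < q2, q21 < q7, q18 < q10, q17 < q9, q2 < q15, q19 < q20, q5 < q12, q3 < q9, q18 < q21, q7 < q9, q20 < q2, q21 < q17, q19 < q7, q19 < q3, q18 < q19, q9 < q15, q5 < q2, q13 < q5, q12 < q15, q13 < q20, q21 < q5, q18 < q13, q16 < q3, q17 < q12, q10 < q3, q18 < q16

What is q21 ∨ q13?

Common upper bounds of {q21, q13}: q12, q15, q2, q5.
The least among these is q5.

q5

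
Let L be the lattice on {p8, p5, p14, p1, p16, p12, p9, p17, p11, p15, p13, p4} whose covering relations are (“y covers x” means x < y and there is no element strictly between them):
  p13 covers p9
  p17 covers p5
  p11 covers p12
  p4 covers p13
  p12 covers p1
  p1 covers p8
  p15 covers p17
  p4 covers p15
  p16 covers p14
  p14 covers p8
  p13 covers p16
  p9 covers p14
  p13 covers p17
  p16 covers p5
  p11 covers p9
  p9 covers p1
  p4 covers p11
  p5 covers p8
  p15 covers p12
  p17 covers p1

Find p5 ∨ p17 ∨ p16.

p13

Common upper bounds of {p5, p17, p16}: p13, p4.
The least among these is p13.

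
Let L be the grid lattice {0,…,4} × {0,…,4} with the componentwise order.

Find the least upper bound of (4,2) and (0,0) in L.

(4,2)

Common upper bounds of {(4,2), (0,0)}: (4,2), (4,3), (4,4).
The least among these is (4,2).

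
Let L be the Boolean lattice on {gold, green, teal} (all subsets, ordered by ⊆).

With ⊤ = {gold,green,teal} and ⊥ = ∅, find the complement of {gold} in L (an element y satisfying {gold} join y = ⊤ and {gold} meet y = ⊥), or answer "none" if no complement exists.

Need y with {gold} ∨ y = {gold,green,teal} and {gold} ∧ y = ∅.
Checking each element gives: {green,teal}.

{green,teal}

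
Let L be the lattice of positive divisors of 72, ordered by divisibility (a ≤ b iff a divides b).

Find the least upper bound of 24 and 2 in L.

Common upper bounds of {24, 2}: 24, 72.
The least among these is 24.

24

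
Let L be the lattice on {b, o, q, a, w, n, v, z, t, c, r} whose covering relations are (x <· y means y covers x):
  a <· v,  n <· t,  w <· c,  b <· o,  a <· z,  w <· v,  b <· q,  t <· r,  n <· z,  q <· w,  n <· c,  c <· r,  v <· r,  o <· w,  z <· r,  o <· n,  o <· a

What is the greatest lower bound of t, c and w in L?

o

Common lower bounds of {t, c, w}: b, o.
The greatest among these is o.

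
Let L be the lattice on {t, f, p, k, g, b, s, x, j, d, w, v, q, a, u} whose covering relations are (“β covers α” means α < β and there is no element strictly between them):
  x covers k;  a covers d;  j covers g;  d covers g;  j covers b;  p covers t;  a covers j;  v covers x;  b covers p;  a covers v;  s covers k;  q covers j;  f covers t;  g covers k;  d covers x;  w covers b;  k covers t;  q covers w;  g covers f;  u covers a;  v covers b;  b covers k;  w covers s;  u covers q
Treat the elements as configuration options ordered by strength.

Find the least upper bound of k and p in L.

b

Common upper bounds of {k, p}: a, b, j, q, u, v, w.
The least among these is b.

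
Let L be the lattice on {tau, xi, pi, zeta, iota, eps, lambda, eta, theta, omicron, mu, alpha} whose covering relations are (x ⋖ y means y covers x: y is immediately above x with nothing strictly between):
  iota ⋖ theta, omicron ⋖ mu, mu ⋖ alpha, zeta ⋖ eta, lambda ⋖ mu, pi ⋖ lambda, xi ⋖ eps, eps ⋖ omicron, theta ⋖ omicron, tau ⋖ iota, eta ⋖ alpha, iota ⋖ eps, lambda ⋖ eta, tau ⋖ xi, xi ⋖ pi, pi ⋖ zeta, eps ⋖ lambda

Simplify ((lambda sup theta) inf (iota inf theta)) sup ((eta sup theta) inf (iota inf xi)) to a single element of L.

lambda ∨ theta = mu
iota ∧ theta = iota
mu ∧ iota = iota
eta ∨ theta = alpha
iota ∧ xi = tau
alpha ∧ tau = tau
iota ∨ tau = iota

iota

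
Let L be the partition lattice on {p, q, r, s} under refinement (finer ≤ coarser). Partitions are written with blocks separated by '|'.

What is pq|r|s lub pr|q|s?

The join of pq|r|s and pr|q|s merges any blocks that overlap across the partitions, giving pqr|s.

pqr|s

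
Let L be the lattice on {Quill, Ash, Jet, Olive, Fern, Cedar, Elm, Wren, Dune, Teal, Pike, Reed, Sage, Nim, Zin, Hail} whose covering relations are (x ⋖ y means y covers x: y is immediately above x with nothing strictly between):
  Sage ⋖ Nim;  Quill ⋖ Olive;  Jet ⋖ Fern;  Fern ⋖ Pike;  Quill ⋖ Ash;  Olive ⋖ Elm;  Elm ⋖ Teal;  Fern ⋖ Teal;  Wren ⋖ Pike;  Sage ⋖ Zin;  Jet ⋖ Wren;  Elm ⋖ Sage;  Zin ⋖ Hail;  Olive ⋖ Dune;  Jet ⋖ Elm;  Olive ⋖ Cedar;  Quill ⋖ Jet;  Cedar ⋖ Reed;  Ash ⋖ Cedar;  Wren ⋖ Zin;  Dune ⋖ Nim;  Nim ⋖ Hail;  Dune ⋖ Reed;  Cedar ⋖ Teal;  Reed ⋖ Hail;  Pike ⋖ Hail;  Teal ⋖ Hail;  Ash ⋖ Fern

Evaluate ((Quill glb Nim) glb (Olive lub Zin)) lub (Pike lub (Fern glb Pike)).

Quill ∧ Nim = Quill
Olive ∨ Zin = Zin
Quill ∧ Zin = Quill
Fern ∧ Pike = Fern
Pike ∨ Fern = Pike
Quill ∨ Pike = Pike

Pike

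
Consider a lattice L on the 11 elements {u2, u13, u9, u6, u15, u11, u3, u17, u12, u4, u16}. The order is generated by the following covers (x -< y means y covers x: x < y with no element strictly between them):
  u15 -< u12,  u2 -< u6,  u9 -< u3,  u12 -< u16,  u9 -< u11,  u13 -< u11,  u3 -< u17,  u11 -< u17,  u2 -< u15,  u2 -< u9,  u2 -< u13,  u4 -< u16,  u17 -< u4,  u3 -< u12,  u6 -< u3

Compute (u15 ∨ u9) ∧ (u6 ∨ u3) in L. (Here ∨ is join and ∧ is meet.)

u3

u15 ∨ u9 = u12
u6 ∨ u3 = u3
u12 ∧ u3 = u3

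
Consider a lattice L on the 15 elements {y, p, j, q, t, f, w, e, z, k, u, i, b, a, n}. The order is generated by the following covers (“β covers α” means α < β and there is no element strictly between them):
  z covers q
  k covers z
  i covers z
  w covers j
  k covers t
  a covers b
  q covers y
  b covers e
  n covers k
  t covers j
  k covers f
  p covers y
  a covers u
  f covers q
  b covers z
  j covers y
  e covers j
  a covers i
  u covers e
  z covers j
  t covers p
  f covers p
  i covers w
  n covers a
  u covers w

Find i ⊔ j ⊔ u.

Common upper bounds of {i, j, u}: a, n.
The least among these is a.

a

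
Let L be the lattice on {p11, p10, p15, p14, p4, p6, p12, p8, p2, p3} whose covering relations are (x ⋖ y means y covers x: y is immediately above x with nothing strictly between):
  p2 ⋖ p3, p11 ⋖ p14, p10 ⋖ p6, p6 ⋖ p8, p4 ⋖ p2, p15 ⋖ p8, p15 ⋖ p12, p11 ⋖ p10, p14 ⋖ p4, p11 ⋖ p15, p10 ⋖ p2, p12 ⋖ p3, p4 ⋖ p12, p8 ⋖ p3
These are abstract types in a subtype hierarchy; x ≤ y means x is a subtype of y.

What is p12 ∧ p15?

p15

Common lower bounds of {p12, p15}: p11, p15.
The greatest among these is p15.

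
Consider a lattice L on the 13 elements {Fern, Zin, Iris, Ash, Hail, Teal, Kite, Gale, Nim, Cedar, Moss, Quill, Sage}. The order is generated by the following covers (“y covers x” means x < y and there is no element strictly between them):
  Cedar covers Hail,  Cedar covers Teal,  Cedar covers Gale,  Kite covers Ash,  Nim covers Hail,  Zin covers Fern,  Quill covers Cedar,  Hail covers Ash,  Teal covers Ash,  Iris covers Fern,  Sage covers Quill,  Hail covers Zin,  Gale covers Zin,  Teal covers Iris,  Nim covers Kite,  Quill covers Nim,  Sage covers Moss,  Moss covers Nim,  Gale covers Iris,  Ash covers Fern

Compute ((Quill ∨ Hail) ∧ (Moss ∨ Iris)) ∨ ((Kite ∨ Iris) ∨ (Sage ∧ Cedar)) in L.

Quill ∨ Hail = Quill
Moss ∨ Iris = Sage
Quill ∧ Sage = Quill
Kite ∨ Iris = Quill
Sage ∧ Cedar = Cedar
Quill ∨ Cedar = Quill
Quill ∨ Quill = Quill

Quill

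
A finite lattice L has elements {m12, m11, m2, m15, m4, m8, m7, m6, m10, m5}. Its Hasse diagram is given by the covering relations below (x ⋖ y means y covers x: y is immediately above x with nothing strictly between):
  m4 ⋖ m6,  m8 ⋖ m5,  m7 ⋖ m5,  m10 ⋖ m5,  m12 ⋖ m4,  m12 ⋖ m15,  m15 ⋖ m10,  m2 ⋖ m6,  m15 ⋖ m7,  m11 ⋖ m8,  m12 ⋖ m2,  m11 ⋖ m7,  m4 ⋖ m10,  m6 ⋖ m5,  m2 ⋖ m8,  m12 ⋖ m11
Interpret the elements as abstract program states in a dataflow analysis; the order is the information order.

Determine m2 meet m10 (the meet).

Common lower bounds of {m2, m10}: m12.
The greatest among these is m12.

m12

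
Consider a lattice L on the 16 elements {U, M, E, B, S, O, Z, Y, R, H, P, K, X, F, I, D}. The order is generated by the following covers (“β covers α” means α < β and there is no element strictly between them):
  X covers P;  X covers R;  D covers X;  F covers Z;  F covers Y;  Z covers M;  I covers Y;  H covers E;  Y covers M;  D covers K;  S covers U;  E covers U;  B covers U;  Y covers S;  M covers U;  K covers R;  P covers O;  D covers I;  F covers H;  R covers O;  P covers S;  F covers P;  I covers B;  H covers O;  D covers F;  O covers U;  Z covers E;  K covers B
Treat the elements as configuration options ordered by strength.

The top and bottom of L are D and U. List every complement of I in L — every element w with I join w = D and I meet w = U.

Need w with I ∨ w = D and I ∧ w = U.
Checking each element gives: E, H, O, R.

E, H, O, R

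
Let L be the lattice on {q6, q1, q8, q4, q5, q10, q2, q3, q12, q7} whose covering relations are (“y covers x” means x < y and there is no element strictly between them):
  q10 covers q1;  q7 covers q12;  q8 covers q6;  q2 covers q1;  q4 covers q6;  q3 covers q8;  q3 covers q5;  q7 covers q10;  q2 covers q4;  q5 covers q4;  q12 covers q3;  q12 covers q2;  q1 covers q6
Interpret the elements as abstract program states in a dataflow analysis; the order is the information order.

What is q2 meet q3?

q4

Common lower bounds of {q2, q3}: q4, q6.
The greatest among these is q4.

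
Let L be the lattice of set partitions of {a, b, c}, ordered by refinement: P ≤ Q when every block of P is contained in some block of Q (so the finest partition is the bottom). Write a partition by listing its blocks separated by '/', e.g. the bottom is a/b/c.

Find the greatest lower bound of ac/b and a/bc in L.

a/b/c

The meet (common refinement) of ac/b and a/bc intersects blocks pairwise, giving a/b/c.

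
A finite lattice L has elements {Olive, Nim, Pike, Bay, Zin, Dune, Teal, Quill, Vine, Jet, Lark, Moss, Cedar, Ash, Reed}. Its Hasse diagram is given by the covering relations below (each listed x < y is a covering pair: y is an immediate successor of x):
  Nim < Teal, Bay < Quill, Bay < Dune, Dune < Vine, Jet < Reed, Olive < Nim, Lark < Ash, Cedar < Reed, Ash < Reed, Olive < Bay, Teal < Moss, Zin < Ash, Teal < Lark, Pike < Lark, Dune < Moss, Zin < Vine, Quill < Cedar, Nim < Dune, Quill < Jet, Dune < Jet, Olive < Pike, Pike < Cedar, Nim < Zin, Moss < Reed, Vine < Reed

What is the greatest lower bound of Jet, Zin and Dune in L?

Nim

Common lower bounds of {Jet, Zin, Dune}: Nim, Olive.
The greatest among these is Nim.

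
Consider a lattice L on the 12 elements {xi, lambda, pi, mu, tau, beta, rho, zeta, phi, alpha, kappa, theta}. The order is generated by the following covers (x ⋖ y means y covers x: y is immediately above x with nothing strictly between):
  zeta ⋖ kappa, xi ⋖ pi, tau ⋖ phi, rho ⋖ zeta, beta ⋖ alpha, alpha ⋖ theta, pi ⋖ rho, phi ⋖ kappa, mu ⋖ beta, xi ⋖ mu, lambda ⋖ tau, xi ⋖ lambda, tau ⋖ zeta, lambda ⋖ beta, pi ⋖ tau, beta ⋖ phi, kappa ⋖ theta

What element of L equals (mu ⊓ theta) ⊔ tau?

mu ∧ theta = mu
mu ∨ tau = phi

phi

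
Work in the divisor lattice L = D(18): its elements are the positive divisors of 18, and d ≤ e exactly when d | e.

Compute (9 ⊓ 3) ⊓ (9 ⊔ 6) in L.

9 ∧ 3 = 3
9 ∨ 6 = 18
3 ∧ 18 = 3

3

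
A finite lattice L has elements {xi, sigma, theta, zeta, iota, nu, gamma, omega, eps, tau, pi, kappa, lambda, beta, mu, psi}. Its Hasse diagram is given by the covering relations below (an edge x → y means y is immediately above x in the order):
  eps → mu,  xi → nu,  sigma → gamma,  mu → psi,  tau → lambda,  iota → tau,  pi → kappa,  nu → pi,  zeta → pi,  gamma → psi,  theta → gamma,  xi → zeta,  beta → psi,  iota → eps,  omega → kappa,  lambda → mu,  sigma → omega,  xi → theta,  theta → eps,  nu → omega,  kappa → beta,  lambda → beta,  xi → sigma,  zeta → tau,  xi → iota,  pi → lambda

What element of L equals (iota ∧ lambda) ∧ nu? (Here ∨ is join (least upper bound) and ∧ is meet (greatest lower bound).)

xi

iota ∧ lambda = iota
iota ∧ nu = xi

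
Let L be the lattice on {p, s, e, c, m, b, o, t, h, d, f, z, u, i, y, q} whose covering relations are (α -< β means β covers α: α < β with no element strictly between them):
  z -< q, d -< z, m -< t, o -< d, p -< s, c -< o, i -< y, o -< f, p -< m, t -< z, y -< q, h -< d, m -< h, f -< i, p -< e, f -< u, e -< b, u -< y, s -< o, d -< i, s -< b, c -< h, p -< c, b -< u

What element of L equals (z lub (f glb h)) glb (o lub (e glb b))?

f ∧ h = c
z ∨ c = z
e ∧ b = e
o ∨ e = u
z ∧ u = o

o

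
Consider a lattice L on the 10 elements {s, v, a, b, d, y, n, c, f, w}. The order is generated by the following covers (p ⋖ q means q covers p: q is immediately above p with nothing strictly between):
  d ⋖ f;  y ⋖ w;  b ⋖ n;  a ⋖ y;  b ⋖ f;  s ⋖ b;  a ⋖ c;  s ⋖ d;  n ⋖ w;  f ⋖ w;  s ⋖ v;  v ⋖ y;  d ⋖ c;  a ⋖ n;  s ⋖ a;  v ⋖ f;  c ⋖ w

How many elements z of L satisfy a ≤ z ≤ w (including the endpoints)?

5

The interval [a, w] = {a, c, n, w, y}, which has 5 elements.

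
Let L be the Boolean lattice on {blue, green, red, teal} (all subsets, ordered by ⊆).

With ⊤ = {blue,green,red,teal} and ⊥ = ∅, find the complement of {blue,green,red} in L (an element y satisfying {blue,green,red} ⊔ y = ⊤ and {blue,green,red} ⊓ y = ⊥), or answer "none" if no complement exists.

{teal}

Need y with {blue,green,red} ∨ y = {blue,green,red,teal} and {blue,green,red} ∧ y = ∅.
Checking each element gives: {teal}.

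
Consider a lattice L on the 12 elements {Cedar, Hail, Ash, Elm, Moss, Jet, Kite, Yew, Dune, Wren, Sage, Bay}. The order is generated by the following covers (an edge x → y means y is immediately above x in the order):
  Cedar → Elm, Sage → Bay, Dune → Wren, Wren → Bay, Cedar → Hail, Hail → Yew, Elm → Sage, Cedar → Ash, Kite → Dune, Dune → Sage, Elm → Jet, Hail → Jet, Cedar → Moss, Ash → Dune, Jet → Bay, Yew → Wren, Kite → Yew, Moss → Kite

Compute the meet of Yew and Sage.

Common lower bounds of {Yew, Sage}: Cedar, Kite, Moss.
The greatest among these is Kite.

Kite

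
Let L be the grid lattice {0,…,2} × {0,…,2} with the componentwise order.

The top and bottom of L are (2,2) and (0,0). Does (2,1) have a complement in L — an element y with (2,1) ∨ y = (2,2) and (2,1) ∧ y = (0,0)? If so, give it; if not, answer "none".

none

For every candidate y, either (2,1) ∨ y ≠ (2,2) or (2,1) ∧ y ≠ (0,0); no complement exists.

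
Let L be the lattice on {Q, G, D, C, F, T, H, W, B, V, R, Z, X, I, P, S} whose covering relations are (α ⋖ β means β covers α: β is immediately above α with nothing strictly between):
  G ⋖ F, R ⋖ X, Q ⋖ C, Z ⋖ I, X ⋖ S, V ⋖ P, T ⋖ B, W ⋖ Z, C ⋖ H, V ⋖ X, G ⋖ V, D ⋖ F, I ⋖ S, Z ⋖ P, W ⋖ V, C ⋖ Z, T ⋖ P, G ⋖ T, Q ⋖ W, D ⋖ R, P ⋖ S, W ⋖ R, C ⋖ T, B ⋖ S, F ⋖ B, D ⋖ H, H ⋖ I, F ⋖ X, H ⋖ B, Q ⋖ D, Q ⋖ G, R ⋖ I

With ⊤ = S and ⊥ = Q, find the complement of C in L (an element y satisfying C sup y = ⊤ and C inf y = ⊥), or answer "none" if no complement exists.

X

Need y with C ∨ y = S and C ∧ y = Q.
Checking each element gives: X.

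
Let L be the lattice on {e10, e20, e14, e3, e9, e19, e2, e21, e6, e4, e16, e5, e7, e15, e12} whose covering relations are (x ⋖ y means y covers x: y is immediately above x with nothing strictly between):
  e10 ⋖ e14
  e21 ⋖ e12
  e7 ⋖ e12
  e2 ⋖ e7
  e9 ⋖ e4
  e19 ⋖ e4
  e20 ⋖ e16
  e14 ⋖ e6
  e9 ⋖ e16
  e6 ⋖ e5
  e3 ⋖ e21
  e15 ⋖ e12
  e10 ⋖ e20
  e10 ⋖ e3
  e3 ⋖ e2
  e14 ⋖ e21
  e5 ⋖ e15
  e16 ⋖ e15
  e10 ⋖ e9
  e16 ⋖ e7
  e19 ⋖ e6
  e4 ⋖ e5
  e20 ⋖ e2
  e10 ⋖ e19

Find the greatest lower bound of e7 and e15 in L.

e16

Common lower bounds of {e7, e15}: e10, e16, e20, e9.
The greatest among these is e16.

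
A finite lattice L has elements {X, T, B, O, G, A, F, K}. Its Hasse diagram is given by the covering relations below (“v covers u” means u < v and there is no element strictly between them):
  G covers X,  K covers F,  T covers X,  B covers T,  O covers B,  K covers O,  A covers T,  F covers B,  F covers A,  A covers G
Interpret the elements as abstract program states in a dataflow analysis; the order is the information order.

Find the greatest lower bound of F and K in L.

F

Common lower bounds of {F, K}: A, B, F, G, T, X.
The greatest among these is F.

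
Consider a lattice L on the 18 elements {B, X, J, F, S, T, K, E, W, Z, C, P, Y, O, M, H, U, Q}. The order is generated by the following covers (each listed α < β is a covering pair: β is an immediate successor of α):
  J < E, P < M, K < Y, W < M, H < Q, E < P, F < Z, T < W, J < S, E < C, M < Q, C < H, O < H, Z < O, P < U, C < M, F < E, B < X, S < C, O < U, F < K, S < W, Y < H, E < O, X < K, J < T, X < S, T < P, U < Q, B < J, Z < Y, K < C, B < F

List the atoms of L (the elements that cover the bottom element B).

F, J, X

The atoms are exactly the elements that cover B: F, J, X.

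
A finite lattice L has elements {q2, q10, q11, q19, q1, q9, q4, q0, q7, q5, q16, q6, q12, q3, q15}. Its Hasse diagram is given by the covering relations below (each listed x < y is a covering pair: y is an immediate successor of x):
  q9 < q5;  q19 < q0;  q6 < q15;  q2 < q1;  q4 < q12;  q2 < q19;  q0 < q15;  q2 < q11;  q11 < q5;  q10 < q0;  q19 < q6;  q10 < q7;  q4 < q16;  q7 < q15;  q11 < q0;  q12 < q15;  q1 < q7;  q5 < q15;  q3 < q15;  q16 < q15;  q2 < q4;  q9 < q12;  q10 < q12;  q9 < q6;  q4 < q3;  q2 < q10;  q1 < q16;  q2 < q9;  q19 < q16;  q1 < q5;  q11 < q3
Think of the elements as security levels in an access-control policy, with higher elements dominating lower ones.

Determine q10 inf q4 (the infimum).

Common lower bounds of {q10, q4}: q2.
The greatest among these is q2.

q2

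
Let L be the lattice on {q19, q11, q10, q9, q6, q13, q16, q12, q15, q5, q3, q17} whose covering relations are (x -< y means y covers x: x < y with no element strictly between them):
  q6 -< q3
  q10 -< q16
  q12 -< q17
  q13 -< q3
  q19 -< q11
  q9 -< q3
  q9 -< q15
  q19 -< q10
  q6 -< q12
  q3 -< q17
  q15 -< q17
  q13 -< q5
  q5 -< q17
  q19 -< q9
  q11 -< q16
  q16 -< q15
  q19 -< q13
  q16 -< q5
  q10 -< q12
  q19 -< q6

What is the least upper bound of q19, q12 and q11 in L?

q17

Common upper bounds of {q19, q12, q11}: q17.
The least among these is q17.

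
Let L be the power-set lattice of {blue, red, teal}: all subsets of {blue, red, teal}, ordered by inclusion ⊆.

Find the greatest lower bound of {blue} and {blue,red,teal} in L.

Under ⊆, meet is intersection: {blue} ∩ {blue,red,teal} = {blue}.

{blue}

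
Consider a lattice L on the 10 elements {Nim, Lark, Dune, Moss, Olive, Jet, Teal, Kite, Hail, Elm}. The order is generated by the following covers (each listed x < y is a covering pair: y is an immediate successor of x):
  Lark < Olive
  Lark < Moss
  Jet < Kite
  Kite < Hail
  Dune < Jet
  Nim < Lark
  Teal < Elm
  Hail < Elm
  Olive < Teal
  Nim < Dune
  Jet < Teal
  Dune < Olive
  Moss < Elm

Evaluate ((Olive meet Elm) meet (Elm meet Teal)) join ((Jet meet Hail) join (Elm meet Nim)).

Teal

Olive ∧ Elm = Olive
Elm ∧ Teal = Teal
Olive ∧ Teal = Olive
Jet ∧ Hail = Jet
Elm ∧ Nim = Nim
Jet ∨ Nim = Jet
Olive ∨ Jet = Teal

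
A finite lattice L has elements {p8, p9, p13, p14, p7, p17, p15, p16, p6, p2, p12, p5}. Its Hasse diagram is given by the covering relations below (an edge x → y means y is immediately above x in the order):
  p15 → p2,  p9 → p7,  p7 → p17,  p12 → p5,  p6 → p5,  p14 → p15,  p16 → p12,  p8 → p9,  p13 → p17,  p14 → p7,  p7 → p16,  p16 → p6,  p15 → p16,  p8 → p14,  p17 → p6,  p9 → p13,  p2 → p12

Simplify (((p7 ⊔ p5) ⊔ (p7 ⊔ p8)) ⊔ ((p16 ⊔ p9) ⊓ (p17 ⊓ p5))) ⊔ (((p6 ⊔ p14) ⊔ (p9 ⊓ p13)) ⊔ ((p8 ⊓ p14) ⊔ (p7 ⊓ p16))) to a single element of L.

p5

p7 ∨ p5 = p5
p7 ∨ p8 = p7
p5 ∨ p7 = p5
p16 ∨ p9 = p16
p17 ∧ p5 = p17
p16 ∧ p17 = p7
p5 ∨ p7 = p5
p6 ∨ p14 = p6
p9 ∧ p13 = p9
p6 ∨ p9 = p6
p8 ∧ p14 = p8
p7 ∧ p16 = p7
p8 ∨ p7 = p7
p6 ∨ p7 = p6
p5 ∨ p6 = p5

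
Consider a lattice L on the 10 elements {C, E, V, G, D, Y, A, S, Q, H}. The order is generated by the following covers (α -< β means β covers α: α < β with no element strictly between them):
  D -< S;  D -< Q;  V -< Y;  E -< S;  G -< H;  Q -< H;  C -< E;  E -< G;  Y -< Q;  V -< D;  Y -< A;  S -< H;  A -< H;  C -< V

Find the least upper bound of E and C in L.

Common upper bounds of {E, C}: E, G, H, S.
The least among these is E.

E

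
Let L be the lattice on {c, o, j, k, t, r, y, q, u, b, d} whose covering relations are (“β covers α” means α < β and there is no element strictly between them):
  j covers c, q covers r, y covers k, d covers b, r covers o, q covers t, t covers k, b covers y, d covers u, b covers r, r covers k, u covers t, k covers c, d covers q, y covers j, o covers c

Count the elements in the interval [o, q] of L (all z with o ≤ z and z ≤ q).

3

The interval [o, q] = {o, q, r}, which has 3 elements.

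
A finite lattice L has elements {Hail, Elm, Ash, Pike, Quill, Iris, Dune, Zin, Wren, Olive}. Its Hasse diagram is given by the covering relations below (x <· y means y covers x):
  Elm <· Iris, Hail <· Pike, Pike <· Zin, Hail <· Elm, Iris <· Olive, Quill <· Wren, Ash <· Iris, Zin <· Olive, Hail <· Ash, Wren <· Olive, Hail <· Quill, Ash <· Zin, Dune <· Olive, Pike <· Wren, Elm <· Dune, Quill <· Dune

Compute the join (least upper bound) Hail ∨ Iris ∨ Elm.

Common upper bounds of {Hail, Iris, Elm}: Iris, Olive.
The least among these is Iris.

Iris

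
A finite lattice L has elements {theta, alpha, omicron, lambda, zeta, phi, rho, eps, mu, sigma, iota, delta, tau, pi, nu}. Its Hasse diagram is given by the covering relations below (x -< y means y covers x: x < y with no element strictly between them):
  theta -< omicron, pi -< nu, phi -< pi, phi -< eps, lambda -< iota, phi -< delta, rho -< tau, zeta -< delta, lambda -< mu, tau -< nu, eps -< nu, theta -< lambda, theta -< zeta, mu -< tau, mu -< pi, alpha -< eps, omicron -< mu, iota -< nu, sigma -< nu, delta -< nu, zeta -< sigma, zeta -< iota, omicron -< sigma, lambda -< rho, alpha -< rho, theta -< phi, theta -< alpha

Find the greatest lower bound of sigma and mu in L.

omicron

Common lower bounds of {sigma, mu}: omicron, theta.
The greatest among these is omicron.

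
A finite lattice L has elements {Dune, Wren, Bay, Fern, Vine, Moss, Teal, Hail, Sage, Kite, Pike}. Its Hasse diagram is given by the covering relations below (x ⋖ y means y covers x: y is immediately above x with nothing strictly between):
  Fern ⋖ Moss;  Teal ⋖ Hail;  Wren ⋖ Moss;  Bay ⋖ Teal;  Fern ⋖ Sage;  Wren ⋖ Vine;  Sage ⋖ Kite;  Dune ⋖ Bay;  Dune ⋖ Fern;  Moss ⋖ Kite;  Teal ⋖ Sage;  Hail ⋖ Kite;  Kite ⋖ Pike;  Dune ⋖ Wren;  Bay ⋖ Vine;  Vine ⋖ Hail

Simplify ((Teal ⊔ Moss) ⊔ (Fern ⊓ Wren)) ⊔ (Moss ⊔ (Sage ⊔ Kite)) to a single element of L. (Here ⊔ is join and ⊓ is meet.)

Teal ∨ Moss = Kite
Fern ∧ Wren = Dune
Kite ∨ Dune = Kite
Sage ∨ Kite = Kite
Moss ∨ Kite = Kite
Kite ∨ Kite = Kite

Kite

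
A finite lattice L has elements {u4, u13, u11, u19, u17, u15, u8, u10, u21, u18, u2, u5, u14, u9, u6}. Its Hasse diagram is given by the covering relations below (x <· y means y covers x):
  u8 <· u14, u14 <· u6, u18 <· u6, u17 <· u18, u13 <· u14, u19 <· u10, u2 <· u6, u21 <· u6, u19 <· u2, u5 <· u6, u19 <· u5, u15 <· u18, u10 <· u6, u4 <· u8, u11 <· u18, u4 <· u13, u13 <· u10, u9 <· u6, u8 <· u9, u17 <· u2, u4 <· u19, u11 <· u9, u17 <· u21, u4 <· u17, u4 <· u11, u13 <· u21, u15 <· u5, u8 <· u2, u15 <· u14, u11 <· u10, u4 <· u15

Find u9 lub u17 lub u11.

Common upper bounds of {u9, u17, u11}: u6.
The least among these is u6.

u6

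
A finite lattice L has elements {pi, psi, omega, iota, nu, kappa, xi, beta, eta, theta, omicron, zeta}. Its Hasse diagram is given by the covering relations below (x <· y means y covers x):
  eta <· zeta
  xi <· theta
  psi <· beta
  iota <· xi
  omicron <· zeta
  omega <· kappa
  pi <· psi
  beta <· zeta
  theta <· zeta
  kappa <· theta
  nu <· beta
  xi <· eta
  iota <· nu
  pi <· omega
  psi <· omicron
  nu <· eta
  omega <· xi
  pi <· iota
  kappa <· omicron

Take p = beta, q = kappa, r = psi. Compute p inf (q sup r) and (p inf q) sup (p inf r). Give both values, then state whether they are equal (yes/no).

psi; psi; yes

q sup r = omicron, so p inf (q sup r) = beta inf omicron = psi.
p inf q = pi and p inf r = psi, so (p inf q) sup (p inf r) = pi sup psi = psi.
Equal: yes.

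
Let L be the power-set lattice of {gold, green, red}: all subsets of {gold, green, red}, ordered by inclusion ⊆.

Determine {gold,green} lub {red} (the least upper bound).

{gold,green,red}

Under ⊆, join is union: {gold,green} ∪ {red} = {gold,green,red}.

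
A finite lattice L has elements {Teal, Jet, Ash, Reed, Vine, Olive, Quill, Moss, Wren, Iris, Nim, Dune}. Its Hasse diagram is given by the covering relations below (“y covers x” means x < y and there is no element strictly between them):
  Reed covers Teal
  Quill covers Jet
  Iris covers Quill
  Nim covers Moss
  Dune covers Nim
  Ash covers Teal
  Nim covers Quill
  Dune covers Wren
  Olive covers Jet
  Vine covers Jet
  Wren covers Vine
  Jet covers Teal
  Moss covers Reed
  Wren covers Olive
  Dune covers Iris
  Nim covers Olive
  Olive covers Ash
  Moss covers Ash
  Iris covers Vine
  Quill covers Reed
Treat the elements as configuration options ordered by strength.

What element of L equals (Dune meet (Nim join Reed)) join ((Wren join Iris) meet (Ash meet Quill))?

Nim

Nim ∨ Reed = Nim
Dune ∧ Nim = Nim
Wren ∨ Iris = Dune
Ash ∧ Quill = Teal
Dune ∧ Teal = Teal
Nim ∨ Teal = Nim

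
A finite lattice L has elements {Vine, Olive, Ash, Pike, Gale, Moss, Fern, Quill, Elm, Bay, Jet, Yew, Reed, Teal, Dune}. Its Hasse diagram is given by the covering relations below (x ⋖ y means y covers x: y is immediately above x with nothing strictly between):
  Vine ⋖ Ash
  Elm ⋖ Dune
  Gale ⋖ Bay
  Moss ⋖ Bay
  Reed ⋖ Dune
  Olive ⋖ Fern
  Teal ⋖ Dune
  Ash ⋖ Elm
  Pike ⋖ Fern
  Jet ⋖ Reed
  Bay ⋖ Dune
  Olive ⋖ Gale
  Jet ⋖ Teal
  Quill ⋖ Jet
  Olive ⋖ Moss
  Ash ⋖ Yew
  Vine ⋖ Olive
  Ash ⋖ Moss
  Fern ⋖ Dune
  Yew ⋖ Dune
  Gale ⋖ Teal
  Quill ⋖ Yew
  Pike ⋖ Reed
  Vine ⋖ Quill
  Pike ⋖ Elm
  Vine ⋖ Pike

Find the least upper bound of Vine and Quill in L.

Common upper bounds of {Vine, Quill}: Dune, Jet, Quill, Reed, Teal, Yew.
The least among these is Quill.

Quill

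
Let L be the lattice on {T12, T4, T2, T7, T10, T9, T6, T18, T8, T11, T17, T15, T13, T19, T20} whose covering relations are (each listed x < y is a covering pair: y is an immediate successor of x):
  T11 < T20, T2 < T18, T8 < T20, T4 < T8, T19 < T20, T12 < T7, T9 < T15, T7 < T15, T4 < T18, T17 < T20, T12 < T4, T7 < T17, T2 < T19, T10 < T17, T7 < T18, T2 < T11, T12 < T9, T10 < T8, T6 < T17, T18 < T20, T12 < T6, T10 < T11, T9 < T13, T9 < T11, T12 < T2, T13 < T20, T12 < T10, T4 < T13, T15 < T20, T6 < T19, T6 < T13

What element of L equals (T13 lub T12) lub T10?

T20

T13 ∨ T12 = T13
T13 ∨ T10 = T20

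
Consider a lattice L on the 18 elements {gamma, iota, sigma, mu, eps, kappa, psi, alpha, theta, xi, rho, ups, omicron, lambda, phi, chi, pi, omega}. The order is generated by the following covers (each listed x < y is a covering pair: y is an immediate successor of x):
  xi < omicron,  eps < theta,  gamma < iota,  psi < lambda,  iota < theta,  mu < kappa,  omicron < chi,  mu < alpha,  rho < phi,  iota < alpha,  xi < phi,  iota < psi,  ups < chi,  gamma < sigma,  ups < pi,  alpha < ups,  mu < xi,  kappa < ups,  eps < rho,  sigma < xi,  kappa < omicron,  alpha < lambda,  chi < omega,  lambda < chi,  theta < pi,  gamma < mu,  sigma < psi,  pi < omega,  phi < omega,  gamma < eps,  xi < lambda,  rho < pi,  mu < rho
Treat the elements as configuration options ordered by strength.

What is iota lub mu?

Common upper bounds of {iota, mu}: alpha, chi, lambda, omega, pi, ups.
The least among these is alpha.

alpha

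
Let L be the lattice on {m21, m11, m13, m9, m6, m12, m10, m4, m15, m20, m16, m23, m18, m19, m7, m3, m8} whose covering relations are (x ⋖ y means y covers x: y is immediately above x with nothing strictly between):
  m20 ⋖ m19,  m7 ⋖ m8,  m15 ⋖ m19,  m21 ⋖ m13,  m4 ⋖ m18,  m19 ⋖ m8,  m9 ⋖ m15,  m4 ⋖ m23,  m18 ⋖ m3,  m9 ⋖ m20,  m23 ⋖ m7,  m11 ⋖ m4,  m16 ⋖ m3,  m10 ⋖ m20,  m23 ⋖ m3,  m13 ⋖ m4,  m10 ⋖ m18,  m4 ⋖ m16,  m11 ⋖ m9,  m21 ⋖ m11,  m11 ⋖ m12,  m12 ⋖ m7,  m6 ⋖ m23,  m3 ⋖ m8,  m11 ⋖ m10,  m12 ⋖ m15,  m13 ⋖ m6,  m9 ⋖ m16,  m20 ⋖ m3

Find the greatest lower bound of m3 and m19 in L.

Common lower bounds of {m3, m19}: m10, m11, m20, m21, m9.
The greatest among these is m20.

m20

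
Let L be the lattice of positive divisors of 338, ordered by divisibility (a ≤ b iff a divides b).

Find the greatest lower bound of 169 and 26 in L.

13

In the divisibility order, the meet is the greatest common divisor: gcd(169, 26) = 13.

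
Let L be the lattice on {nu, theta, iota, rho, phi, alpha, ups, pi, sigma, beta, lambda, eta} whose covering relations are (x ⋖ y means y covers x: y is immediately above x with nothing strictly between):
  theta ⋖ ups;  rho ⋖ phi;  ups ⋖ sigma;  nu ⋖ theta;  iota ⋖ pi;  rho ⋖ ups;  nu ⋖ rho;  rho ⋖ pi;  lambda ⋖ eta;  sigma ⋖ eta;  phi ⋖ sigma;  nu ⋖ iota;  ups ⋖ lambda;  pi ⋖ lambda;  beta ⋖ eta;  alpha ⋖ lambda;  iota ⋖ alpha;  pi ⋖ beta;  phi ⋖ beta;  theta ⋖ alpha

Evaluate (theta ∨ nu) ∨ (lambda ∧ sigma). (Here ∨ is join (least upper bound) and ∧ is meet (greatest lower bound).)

ups

theta ∨ nu = theta
lambda ∧ sigma = ups
theta ∨ ups = ups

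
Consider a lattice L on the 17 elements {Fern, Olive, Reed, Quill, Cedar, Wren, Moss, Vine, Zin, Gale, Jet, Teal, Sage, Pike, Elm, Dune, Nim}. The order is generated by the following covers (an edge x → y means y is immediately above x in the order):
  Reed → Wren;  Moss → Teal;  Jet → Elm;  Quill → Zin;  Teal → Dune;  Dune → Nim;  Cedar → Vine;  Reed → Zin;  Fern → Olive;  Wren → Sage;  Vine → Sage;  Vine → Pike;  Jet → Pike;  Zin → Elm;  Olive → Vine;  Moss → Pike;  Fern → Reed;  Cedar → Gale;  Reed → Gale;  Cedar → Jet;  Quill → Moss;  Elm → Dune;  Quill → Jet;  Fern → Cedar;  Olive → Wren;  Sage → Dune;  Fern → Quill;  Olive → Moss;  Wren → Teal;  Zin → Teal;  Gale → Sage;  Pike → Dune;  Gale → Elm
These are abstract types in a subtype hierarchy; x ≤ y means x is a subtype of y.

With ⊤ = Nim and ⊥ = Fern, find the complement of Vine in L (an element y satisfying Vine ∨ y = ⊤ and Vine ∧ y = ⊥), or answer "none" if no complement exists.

For every candidate y, either Vine ∨ y ≠ Nim or Vine ∧ y ≠ Fern; no complement exists.

none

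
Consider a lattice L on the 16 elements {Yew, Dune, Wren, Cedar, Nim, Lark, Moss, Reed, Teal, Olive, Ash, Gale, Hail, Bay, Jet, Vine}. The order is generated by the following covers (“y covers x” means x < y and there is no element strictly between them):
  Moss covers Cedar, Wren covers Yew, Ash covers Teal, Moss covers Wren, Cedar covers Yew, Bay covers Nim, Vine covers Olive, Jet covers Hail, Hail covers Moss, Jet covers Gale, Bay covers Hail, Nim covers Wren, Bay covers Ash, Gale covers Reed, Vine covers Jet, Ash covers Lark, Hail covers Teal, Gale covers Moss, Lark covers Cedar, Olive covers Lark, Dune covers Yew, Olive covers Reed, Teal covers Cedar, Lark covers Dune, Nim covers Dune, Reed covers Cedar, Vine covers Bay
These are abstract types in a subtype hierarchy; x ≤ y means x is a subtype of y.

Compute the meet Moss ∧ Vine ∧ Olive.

Cedar

Common lower bounds of {Moss, Vine, Olive}: Cedar, Yew.
The greatest among these is Cedar.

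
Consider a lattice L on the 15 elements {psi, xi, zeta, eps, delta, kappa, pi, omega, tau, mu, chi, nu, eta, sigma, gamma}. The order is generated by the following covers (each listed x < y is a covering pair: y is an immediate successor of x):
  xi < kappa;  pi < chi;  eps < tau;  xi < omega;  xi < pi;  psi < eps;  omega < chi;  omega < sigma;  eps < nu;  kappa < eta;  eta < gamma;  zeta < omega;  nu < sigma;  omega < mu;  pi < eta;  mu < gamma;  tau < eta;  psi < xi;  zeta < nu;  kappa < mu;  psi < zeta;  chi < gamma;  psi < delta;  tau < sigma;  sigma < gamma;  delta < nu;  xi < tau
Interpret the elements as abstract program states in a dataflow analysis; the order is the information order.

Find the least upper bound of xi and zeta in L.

omega

Common upper bounds of {xi, zeta}: chi, gamma, mu, omega, sigma.
The least among these is omega.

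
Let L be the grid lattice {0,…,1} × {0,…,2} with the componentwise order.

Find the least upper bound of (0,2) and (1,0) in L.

In a product of chains, the join is componentwise max, giving (1,2).

(1,2)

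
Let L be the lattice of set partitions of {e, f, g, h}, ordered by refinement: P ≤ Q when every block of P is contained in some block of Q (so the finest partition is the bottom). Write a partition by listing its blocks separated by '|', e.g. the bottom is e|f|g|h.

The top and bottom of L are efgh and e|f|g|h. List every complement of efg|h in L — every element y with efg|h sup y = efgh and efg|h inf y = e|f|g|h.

eh|f|g, e|fh|g, e|f|gh

Need y with efg|h ∨ y = efgh and efg|h ∧ y = e|f|g|h.
Checking each element gives: eh|f|g, e|fh|g, e|f|gh.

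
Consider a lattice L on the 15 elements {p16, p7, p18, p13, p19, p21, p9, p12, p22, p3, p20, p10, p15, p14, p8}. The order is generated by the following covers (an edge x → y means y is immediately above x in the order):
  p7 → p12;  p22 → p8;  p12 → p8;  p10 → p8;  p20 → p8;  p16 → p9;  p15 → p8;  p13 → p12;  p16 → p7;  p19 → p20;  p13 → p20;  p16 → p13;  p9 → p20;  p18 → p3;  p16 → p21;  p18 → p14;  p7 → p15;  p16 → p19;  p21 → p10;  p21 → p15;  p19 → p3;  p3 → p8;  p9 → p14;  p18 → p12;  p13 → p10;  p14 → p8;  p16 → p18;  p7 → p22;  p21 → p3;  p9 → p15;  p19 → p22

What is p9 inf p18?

Common lower bounds of {p9, p18}: p16.
The greatest among these is p16.

p16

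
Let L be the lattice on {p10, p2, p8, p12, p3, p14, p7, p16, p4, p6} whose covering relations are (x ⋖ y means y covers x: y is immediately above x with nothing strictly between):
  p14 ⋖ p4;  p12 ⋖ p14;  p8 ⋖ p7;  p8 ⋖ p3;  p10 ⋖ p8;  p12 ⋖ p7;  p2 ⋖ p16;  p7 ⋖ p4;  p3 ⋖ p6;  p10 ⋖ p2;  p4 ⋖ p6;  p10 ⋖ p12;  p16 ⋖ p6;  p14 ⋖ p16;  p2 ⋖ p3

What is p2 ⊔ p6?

p6

Common upper bounds of {p2, p6}: p6.
The least among these is p6.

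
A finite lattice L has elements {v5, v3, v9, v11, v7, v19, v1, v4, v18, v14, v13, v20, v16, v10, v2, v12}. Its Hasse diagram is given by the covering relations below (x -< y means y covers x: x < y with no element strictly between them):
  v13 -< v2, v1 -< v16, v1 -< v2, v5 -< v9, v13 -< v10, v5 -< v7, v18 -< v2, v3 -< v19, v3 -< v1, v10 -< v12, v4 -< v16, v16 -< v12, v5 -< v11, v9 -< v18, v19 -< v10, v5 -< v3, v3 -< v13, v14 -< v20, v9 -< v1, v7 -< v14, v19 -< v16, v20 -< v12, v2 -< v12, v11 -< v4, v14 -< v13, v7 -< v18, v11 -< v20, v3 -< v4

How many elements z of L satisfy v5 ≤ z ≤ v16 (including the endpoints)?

The interval [v5, v16] = {v1, v11, v16, v19, v3, v4, v5, v9}, which has 8 elements.

8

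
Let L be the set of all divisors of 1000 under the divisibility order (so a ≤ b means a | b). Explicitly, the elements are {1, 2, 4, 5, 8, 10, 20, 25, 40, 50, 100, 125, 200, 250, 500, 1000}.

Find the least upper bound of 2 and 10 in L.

10

In the divisibility order, the join is the least common multiple: lcm(2, 10) = 10.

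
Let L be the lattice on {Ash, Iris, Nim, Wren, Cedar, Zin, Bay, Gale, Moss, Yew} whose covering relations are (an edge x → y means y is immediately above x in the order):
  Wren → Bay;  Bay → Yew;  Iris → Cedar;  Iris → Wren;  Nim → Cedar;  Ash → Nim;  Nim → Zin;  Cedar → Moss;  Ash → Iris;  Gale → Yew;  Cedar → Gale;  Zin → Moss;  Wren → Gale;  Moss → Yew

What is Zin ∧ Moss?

Zin

Common lower bounds of {Zin, Moss}: Ash, Nim, Zin.
The greatest among these is Zin.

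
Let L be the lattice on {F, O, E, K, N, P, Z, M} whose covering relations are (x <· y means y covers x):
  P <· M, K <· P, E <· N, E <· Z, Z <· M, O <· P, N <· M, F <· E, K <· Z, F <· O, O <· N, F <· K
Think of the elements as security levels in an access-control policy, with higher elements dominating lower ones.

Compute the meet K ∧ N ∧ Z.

F

Common lower bounds of {K, N, Z}: F.
The greatest among these is F.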